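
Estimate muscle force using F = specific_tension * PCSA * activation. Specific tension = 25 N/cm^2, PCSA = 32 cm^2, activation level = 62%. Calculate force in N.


F = sigma * PCSA * activation
F = 25 * 32 * 0.62
F = 496 N


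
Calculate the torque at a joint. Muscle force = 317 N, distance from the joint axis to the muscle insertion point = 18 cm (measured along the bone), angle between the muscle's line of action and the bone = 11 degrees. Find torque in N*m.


Torque = F * d * sin(theta)   (moment arm = d*sin(theta))
d = 18 cm = 0.18 m
Torque = 317 * 0.18 * sin(11)
Torque = 10.89 N*m


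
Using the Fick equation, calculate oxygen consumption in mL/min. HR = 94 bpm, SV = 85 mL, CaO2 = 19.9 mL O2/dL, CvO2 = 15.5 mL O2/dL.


CO = HR*SV = 94*85/1000 = 7.99 L/min
a-v O2 diff = 19.9 - 15.5 = 4.4 mL/dL
VO2 = CO * (CaO2-CvO2) * 10 dL/L
VO2 = 7.99 * 4.4 * 10
VO2 = 351.6 mL/min


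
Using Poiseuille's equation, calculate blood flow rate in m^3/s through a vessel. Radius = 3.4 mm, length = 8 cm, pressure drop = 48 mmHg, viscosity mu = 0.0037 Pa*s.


Q = pi*r^4*dP / (8*mu*L)
r = 0.0034 m, L = 0.08 m
dP = 48 mmHg = 6399.456 Pa
Q = 0.001135 m^3/s


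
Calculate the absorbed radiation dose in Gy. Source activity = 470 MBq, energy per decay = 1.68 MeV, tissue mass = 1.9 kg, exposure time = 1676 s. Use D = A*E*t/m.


A = 470 MBq = 4.7000e+08 Bq
E = 1.68 MeV = 2.69136e-13 J
D = A*E*t/m = 4.7000e+08*2.69136e-13*1676/1.9
D = 0.1116 Gy


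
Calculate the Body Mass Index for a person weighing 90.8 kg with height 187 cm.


BMI = weight / height^2
height = 187 cm = 1.87 m
BMI = 90.8 / 1.87^2
BMI = 25.97 kg/m^2


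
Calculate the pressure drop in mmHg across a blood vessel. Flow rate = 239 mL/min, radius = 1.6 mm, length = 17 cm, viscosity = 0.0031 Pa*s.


dP = 8*mu*L*Q / (pi*r^4)
Q = 239 mL/min = 3.98333e-06 m^3/s
dP = 815.675 Pa = 815.675 / 133.322 mmHg = 6.118 mmHg


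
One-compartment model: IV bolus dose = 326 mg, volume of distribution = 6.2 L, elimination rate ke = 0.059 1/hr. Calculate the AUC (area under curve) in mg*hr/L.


C0 = Dose/Vd = 326/6.2 = 52.5806 mg/L
AUC = C0/ke = 52.5806/0.059
AUC = 891.2 mg*hr/L


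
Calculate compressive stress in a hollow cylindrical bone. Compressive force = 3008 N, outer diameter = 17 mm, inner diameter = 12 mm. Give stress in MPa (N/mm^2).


A = pi*(r_o^2 - r_i^2)
r_o = 8.5 mm, r_i = 6 mm
A = 113.883 mm^2
sigma = F/A = 3008 / 113.883
sigma = 26.41 MPa


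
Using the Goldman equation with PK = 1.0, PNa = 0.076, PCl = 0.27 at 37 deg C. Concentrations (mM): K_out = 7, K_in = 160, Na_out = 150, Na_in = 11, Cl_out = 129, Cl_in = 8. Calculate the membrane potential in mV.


Vm = (RT/F)*ln((PK*Ko + PNa*Nao + PCl*Cli)/(PK*Ki + PNa*Nai + PCl*Clo))
Numer = 20.56, Denom = 195.666
Vm = -60.21 mV


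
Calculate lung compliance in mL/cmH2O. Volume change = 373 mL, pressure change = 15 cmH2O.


C = dV / dP
C = 373 / 15
C = 24.87 mL/cmH2O


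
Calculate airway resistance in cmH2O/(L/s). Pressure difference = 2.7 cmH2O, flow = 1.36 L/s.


R = dP / flow
R = 2.7 / 1.36
R = 1.985 cmH2O/(L/s)


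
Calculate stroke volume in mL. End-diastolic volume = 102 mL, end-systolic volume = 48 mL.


SV = EDV - ESV
SV = 102 - 48
SV = 54 mL


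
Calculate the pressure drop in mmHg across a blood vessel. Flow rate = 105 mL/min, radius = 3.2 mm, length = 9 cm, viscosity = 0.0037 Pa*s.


dP = 8*mu*L*Q / (pi*r^4)
Q = 105 mL/min = 1.75e-06 m^3/s
dP = 14.1522 Pa = 14.1522 / 133.322 mmHg = 0.1062 mmHg


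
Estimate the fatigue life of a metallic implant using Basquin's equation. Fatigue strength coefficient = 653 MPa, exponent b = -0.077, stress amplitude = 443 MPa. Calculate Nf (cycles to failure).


sigma_a = sigma_f' * (2Nf)^b
2Nf = (sigma_a/sigma_f')^(1/b)
2Nf = (443/653)^(1/-0.077)
2Nf = 154.32436
Nf = 77.16


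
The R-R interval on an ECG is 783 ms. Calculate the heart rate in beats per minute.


HR = 60 / RR_interval(s)
RR = 783 ms = 0.783 s
HR = 60 / 0.783 = 76.63 bpm


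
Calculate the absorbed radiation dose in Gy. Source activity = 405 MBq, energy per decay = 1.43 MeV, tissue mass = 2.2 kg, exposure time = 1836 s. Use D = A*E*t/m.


A = 405 MBq = 4.0500e+08 Bq
E = 1.43 MeV = 2.29086e-13 J
D = A*E*t/m = 4.0500e+08*2.29086e-13*1836/2.2
D = 0.07743 Gy


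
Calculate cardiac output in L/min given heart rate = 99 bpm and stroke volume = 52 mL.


CO = HR * SV
CO = 99 * 52 / 1000
CO = 5.148 L/min


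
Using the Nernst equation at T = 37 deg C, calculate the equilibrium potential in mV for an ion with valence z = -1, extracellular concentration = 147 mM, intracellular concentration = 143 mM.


E = (RT/(zF)) * ln(C_out/C_in)
T = 37 + 273.15 = 310.15 K
E = (8.314 * 310.15 / (-1 * 96485)) * ln(147/143)
E = -0.7373 mV


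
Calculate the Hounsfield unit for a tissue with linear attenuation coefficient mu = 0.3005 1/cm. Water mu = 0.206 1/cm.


HU = ((mu_tissue - mu_water) / mu_water) * 1000
HU = ((0.3005 - 0.206) / 0.206) * 1000
HU = 458.7


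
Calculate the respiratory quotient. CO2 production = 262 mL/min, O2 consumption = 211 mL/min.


RQ = VCO2 / VO2
RQ = 262 / 211
RQ = 1.242


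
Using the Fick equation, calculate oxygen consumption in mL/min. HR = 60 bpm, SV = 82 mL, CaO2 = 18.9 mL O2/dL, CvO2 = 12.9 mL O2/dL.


CO = HR*SV = 60*82/1000 = 4.92 L/min
a-v O2 diff = 18.9 - 12.9 = 6 mL/dL
VO2 = CO * (CaO2-CvO2) * 10 dL/L
VO2 = 4.92 * 6 * 10
VO2 = 295.2 mL/min


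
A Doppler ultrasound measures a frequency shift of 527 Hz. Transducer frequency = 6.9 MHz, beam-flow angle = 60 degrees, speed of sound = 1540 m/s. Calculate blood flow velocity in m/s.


v = fd * c / (2 * f0 * cos(theta))
v = 527 * 1540 / (2 * 6.9000e+06 * cos(60))
v = 0.1176 m/s


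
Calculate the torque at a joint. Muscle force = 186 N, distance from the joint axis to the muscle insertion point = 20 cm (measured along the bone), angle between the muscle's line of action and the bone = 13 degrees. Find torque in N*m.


Torque = F * d * sin(theta)   (moment arm = d*sin(theta))
d = 20 cm = 0.2 m
Torque = 186 * 0.2 * sin(13)
Torque = 8.368 N*m


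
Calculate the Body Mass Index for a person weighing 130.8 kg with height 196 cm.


BMI = weight / height^2
height = 196 cm = 1.96 m
BMI = 130.8 / 1.96^2
BMI = 34.05 kg/m^2


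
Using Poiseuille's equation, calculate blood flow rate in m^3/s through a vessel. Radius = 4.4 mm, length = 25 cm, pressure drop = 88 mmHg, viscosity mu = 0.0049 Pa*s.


Q = pi*r^4*dP / (8*mu*L)
r = 0.0044 m, L = 0.25 m
dP = 88 mmHg = 11732.336 Pa
Q = 0.00141 m^3/s


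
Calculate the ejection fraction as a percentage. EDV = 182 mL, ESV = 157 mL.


SV = EDV - ESV = 182 - 157 = 25 mL
EF = SV/EDV * 100 = 25/182 * 100
EF = 13.74%


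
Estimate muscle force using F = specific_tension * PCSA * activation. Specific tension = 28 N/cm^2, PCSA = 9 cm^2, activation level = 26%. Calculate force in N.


F = sigma * PCSA * activation
F = 28 * 9 * 0.26
F = 65.52 N


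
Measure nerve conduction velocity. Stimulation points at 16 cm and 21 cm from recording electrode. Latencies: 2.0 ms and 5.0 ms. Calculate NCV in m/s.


Distance = (21 - 16) / 100 = 0.05 m
dt = (5.0 - 2.0) / 1000 = 0.003 s
NCV = dist / dt = 16.67 m/s


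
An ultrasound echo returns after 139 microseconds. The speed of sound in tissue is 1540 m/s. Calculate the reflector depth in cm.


depth = c * t / 2
t = 139 us = 1.3900e-04 s
depth = 1540 * 1.3900e-04 / 2
depth = 0.10703 m = 10.703 cm


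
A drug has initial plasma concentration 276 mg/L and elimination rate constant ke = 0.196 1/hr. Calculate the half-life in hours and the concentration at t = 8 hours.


t_half = ln(2) / ke = 0.693147 / 0.196 = 3.536 hr
C(t) = C0 * exp(-ke*t) = 276 * exp(-0.196*8)
C(8) = 57.54 mg/L


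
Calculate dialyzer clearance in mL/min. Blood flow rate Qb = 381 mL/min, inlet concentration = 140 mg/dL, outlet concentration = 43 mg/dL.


K = Qb * (Cb_in - Cb_out) / Cb_in
K = 381 * (140 - 43) / 140
K = 264 mL/min


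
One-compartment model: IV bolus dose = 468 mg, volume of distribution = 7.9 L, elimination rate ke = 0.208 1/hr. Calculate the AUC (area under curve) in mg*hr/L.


C0 = Dose/Vd = 468/7.9 = 59.2405 mg/L
AUC = C0/ke = 59.2405/0.208
AUC = 284.8 mg*hr/L


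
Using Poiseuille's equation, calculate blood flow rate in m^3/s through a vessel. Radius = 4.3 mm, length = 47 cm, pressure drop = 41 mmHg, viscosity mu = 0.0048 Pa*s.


Q = pi*r^4*dP / (8*mu*L)
r = 0.0043 m, L = 0.47 m
dP = 41 mmHg = 5466.202 Pa
Q = 3.2530e-04 m^3/s


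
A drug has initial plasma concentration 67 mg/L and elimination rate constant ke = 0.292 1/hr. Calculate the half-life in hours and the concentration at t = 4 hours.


t_half = ln(2) / ke = 0.693147 / 0.292 = 2.374 hr
C(t) = C0 * exp(-ke*t) = 67 * exp(-0.292*4)
C(4) = 20.84 mg/L


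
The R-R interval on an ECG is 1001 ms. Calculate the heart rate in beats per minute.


HR = 60 / RR_interval(s)
RR = 1001 ms = 1.001 s
HR = 60 / 1.001 = 59.94 bpm


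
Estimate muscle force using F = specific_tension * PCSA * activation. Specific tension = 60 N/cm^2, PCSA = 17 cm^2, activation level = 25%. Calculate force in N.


F = sigma * PCSA * activation
F = 60 * 17 * 0.25
F = 255 N


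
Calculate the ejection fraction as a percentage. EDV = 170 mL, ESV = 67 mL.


SV = EDV - ESV = 170 - 67 = 103 mL
EF = SV/EDV * 100 = 103/170 * 100
EF = 60.59%


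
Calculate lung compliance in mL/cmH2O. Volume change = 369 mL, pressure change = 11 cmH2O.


C = dV / dP
C = 369 / 11
C = 33.55 mL/cmH2O


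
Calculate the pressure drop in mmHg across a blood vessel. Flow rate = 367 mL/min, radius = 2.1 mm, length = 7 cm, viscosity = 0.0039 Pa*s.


dP = 8*mu*L*Q / (pi*r^4)
Q = 367 mL/min = 6.11667e-06 m^3/s
dP = 218.646 Pa = 218.646 / 133.322 mmHg = 1.64 mmHg


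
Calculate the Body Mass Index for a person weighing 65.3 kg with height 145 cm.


BMI = weight / height^2
height = 145 cm = 1.45 m
BMI = 65.3 / 1.45^2
BMI = 31.06 kg/m^2


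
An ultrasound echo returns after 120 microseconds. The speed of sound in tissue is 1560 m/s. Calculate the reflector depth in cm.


depth = c * t / 2
t = 120 us = 1.2000e-04 s
depth = 1560 * 1.2000e-04 / 2
depth = 0.0936 m = 9.36 cm


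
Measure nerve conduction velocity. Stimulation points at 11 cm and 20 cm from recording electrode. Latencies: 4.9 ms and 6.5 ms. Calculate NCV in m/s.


Distance = (20 - 11) / 100 = 0.09 m
dt = (6.5 - 4.9) / 1000 = 0.0016 s
NCV = dist / dt = 56.25 m/s


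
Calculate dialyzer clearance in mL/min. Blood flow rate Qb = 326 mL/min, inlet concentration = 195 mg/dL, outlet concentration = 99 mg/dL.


K = Qb * (Cb_in - Cb_out) / Cb_in
K = 326 * (195 - 99) / 195
K = 160.5 mL/min


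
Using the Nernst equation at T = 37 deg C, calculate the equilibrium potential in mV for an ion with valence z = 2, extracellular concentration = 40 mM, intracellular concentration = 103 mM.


E = (RT/(zF)) * ln(C_out/C_in)
T = 37 + 273.15 = 310.15 K
E = (8.314 * 310.15 / (2 * 96485)) * ln(40/103)
E = -12.64 mV


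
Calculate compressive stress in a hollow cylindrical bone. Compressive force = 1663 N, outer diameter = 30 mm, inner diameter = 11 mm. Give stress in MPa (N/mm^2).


A = pi*(r_o^2 - r_i^2)
r_o = 15 mm, r_i = 5.5 mm
A = 611.825 mm^2
sigma = F/A = 1663 / 611.825
sigma = 2.718 MPa


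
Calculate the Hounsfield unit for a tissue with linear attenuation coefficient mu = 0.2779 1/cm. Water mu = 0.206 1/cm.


HU = ((mu_tissue - mu_water) / mu_water) * 1000
HU = ((0.2779 - 0.206) / 0.206) * 1000
HU = 349


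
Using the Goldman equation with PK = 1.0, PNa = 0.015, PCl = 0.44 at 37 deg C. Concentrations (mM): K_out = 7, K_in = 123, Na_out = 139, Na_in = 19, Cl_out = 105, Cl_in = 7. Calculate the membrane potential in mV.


Vm = (RT/F)*ln((PK*Ko + PNa*Nao + PCl*Cli)/(PK*Ki + PNa*Nai + PCl*Clo))
Numer = 12.165, Denom = 169.485
Vm = -70.4 mV


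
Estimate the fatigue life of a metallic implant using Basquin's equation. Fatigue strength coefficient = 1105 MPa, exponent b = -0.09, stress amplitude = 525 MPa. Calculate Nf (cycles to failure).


sigma_a = sigma_f' * (2Nf)^b
2Nf = (sigma_a/sigma_f')^(1/b)
2Nf = (525/1105)^(1/-0.09)
2Nf = 3900.7145
Nf = 1950


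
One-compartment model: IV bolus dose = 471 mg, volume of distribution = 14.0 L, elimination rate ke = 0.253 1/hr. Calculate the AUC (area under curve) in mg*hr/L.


C0 = Dose/Vd = 471/14.0 = 33.6429 mg/L
AUC = C0/ke = 33.6429/0.253
AUC = 133 mg*hr/L


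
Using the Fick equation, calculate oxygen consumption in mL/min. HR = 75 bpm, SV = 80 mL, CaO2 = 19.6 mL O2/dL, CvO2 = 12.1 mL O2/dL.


CO = HR*SV = 75*80/1000 = 6 L/min
a-v O2 diff = 19.6 - 12.1 = 7.5 mL/dL
VO2 = CO * (CaO2-CvO2) * 10 dL/L
VO2 = 6 * 7.5 * 10
VO2 = 450 mL/min


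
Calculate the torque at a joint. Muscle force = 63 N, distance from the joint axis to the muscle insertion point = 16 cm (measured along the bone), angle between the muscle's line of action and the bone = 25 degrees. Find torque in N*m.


Torque = F * d * sin(theta)   (moment arm = d*sin(theta))
d = 16 cm = 0.16 m
Torque = 63 * 0.16 * sin(25)
Torque = 4.26 N*m


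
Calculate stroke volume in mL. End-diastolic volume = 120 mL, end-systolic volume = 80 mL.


SV = EDV - ESV
SV = 120 - 80
SV = 40 mL


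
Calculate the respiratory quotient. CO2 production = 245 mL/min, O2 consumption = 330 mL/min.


RQ = VCO2 / VO2
RQ = 245 / 330
RQ = 0.7424


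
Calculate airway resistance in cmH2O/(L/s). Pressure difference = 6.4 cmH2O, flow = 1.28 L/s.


R = dP / flow
R = 6.4 / 1.28
R = 5 cmH2O/(L/s)


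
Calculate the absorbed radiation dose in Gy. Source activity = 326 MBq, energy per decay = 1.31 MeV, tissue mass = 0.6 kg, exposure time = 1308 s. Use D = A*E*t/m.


A = 326 MBq = 3.2600e+08 Bq
E = 1.31 MeV = 2.09862e-13 J
D = A*E*t/m = 3.2600e+08*2.09862e-13*1308/0.6
D = 0.1491 Gy


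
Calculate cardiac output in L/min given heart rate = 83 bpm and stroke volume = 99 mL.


CO = HR * SV
CO = 83 * 99 / 1000
CO = 8.217 L/min


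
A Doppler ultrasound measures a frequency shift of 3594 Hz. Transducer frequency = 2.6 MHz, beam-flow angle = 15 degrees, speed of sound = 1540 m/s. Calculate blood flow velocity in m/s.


v = fd * c / (2 * f0 * cos(theta))
v = 3594 * 1540 / (2 * 2.6000e+06 * cos(15))
v = 1.102 m/s


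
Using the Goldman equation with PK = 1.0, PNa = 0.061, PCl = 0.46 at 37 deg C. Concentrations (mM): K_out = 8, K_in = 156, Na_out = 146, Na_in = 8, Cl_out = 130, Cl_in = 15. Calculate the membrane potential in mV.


Vm = (RT/F)*ln((PK*Ko + PNa*Nao + PCl*Cli)/(PK*Ki + PNa*Nai + PCl*Clo))
Numer = 23.806, Denom = 216.288
Vm = -58.97 mV


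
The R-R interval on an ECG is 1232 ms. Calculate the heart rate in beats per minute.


HR = 60 / RR_interval(s)
RR = 1232 ms = 1.232 s
HR = 60 / 1.232 = 48.7 bpm


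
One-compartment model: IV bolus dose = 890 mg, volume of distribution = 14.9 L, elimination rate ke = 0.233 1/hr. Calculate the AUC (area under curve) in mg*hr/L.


C0 = Dose/Vd = 890/14.9 = 59.7315 mg/L
AUC = C0/ke = 59.7315/0.233
AUC = 256.4 mg*hr/L


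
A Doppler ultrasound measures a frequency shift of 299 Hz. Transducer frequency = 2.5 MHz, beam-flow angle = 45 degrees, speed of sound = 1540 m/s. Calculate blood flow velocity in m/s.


v = fd * c / (2 * f0 * cos(theta))
v = 299 * 1540 / (2 * 2.5000e+06 * cos(45))
v = 0.1302 m/s


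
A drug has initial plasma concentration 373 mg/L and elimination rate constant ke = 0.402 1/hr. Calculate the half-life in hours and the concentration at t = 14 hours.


t_half = ln(2) / ke = 0.693147 / 0.402 = 1.724 hr
C(t) = C0 * exp(-ke*t) = 373 * exp(-0.402*14)
C(14) = 1.341 mg/L


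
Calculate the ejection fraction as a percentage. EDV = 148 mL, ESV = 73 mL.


SV = EDV - ESV = 148 - 73 = 75 mL
EF = SV/EDV * 100 = 75/148 * 100
EF = 50.68%


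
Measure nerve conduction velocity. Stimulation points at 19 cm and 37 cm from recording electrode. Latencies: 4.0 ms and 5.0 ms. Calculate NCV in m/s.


Distance = (37 - 19) / 100 = 0.18 m
dt = (5.0 - 4.0) / 1000 = 0.001 s
NCV = dist / dt = 180 m/s


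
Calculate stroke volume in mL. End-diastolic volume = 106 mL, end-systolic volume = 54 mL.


SV = EDV - ESV
SV = 106 - 54
SV = 52 mL


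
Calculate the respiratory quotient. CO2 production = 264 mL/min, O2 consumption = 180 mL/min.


RQ = VCO2 / VO2
RQ = 264 / 180
RQ = 1.467


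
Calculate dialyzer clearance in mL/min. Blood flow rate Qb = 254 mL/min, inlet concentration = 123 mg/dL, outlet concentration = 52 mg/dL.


K = Qb * (Cb_in - Cb_out) / Cb_in
K = 254 * (123 - 52) / 123
K = 146.6 mL/min


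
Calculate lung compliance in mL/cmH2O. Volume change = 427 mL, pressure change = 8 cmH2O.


C = dV / dP
C = 427 / 8
C = 53.38 mL/cmH2O


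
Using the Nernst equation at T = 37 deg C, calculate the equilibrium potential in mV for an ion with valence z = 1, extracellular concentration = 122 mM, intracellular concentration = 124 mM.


E = (RT/(zF)) * ln(C_out/C_in)
T = 37 + 273.15 = 310.15 K
E = (8.314 * 310.15 / (1 * 96485)) * ln(122/124)
E = -0.4346 mV


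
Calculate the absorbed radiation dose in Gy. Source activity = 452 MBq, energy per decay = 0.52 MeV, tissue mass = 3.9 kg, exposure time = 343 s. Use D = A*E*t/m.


A = 452 MBq = 4.5200e+08 Bq
E = 0.52 MeV = 8.3304e-14 J
D = A*E*t/m = 4.5200e+08*8.3304e-14*343/3.9
D = 0.003312 Gy


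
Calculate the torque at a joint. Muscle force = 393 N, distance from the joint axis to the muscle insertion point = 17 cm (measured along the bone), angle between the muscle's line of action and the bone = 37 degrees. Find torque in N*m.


Torque = F * d * sin(theta)   (moment arm = d*sin(theta))
d = 17 cm = 0.17 m
Torque = 393 * 0.17 * sin(37)
Torque = 40.21 N*m


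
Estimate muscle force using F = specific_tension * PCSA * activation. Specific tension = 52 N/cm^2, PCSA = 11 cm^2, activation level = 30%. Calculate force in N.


F = sigma * PCSA * activation
F = 52 * 11 * 0.3
F = 171.6 N


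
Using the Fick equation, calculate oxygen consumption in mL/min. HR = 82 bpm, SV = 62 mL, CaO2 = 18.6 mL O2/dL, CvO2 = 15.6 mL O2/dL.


CO = HR*SV = 82*62/1000 = 5.084 L/min
a-v O2 diff = 18.6 - 15.6 = 3 mL/dL
VO2 = CO * (CaO2-CvO2) * 10 dL/L
VO2 = 5.084 * 3 * 10
VO2 = 152.5 mL/min


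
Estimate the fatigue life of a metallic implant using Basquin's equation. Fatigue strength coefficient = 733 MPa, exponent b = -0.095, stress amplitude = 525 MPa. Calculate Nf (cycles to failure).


sigma_a = sigma_f' * (2Nf)^b
2Nf = (sigma_a/sigma_f')^(1/b)
2Nf = (525/733)^(1/-0.095)
2Nf = 33.553156
Nf = 16.78


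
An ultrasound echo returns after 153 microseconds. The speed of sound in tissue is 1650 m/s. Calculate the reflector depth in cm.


depth = c * t / 2
t = 153 us = 1.5300e-04 s
depth = 1650 * 1.5300e-04 / 2
depth = 0.126225 m = 12.6225 cm


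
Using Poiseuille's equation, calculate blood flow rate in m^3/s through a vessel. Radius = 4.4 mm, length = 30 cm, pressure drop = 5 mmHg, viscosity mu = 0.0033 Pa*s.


Q = pi*r^4*dP / (8*mu*L)
r = 0.0044 m, L = 0.3 m
dP = 5 mmHg = 666.61 Pa
Q = 9.9108e-05 m^3/s


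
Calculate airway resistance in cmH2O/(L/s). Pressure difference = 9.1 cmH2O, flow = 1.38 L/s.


R = dP / flow
R = 9.1 / 1.38
R = 6.594 cmH2O/(L/s)


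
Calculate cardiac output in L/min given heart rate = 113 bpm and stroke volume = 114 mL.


CO = HR * SV
CO = 113 * 114 / 1000
CO = 12.88 L/min


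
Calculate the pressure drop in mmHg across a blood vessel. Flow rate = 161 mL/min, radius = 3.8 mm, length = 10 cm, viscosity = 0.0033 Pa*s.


dP = 8*mu*L*Q / (pi*r^4)
Q = 161 mL/min = 2.68333e-06 m^3/s
dP = 10.8142 Pa = 10.8142 / 133.322 mmHg = 0.08111 mmHg


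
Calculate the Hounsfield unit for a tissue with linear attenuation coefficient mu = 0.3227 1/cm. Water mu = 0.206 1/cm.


HU = ((mu_tissue - mu_water) / mu_water) * 1000
HU = ((0.3227 - 0.206) / 0.206) * 1000
HU = 566.5


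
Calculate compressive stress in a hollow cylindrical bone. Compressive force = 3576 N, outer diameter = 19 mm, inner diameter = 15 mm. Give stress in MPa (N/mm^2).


A = pi*(r_o^2 - r_i^2)
r_o = 9.5 mm, r_i = 7.5 mm
A = 106.814 mm^2
sigma = F/A = 3576 / 106.814
sigma = 33.48 MPa


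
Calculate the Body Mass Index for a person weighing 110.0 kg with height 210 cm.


BMI = weight / height^2
height = 210 cm = 2.1 m
BMI = 110.0 / 2.1^2
BMI = 24.94 kg/m^2


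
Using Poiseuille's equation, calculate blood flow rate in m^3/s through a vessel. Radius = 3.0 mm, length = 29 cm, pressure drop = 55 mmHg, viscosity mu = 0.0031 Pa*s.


Q = pi*r^4*dP / (8*mu*L)
r = 0.003 m, L = 0.29 m
dP = 55 mmHg = 7332.71 Pa
Q = 2.5945e-04 m^3/s


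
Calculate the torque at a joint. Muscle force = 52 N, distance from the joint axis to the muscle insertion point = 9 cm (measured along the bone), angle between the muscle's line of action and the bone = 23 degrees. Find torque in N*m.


Torque = F * d * sin(theta)   (moment arm = d*sin(theta))
d = 9 cm = 0.09 m
Torque = 52 * 0.09 * sin(23)
Torque = 1.829 N*m


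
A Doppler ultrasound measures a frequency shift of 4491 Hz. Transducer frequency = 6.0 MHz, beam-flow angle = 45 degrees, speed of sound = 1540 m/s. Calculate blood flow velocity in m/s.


v = fd * c / (2 * f0 * cos(theta))
v = 4491 * 1540 / (2 * 6.0000e+06 * cos(45))
v = 0.8151 m/s


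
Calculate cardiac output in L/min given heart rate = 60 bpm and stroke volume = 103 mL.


CO = HR * SV
CO = 60 * 103 / 1000
CO = 6.18 L/min


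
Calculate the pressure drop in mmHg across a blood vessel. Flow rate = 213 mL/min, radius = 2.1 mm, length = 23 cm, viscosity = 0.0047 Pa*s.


dP = 8*mu*L*Q / (pi*r^4)
Q = 213 mL/min = 3.55e-06 m^3/s
dP = 502.478 Pa = 502.478 / 133.322 mmHg = 3.769 mmHg


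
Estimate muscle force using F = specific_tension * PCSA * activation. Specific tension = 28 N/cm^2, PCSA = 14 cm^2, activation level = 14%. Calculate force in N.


F = sigma * PCSA * activation
F = 28 * 14 * 0.14
F = 54.88 N


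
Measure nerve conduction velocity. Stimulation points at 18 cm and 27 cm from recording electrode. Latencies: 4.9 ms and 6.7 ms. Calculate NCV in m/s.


Distance = (27 - 18) / 100 = 0.09 m
dt = (6.7 - 4.9) / 1000 = 0.0018 s
NCV = dist / dt = 50 m/s


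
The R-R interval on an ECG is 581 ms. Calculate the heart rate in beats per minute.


HR = 60 / RR_interval(s)
RR = 581 ms = 0.581 s
HR = 60 / 0.581 = 103.3 bpm


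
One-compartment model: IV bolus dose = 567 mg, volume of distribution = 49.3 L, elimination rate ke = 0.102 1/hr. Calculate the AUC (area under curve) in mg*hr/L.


C0 = Dose/Vd = 567/49.3 = 11.501 mg/L
AUC = C0/ke = 11.501/0.102
AUC = 112.8 mg*hr/L


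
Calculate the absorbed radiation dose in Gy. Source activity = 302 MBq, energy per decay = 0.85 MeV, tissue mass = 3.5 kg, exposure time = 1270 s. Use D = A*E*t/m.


A = 302 MBq = 3.0200e+08 Bq
E = 0.85 MeV = 1.3617e-13 J
D = A*E*t/m = 3.0200e+08*1.3617e-13*1270/3.5
D = 0.01492 Gy


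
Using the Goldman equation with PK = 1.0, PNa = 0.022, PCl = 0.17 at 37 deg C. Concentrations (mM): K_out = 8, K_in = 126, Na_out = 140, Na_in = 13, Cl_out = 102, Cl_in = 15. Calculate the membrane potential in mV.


Vm = (RT/F)*ln((PK*Ko + PNa*Nao + PCl*Cli)/(PK*Ki + PNa*Nai + PCl*Clo))
Numer = 13.63, Denom = 143.626
Vm = -62.94 mV


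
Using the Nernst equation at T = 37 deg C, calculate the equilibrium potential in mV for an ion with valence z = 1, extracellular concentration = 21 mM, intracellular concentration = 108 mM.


E = (RT/(zF)) * ln(C_out/C_in)
T = 37 + 273.15 = 310.15 K
E = (8.314 * 310.15 / (1 * 96485)) * ln(21/108)
E = -43.77 mV


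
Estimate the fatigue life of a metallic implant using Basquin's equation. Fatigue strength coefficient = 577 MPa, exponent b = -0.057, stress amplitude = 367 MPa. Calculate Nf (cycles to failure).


sigma_a = sigma_f' * (2Nf)^b
2Nf = (sigma_a/sigma_f')^(1/b)
2Nf = (367/577)^(1/-0.057)
2Nf = 2802.4602
Nf = 1401


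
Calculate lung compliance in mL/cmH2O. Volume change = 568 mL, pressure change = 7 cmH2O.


C = dV / dP
C = 568 / 7
C = 81.14 mL/cmH2O


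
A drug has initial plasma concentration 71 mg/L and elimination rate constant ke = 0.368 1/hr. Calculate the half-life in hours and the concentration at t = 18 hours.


t_half = ln(2) / ke = 0.693147 / 0.368 = 1.884 hr
C(t) = C0 * exp(-ke*t) = 71 * exp(-0.368*18)
C(18) = 0.0943 mg/L


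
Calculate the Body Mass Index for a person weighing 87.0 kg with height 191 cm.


BMI = weight / height^2
height = 191 cm = 1.91 m
BMI = 87.0 / 1.91^2
BMI = 23.85 kg/m^2


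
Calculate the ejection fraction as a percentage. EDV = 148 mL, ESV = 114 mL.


SV = EDV - ESV = 148 - 114 = 34 mL
EF = SV/EDV * 100 = 34/148 * 100
EF = 22.97%


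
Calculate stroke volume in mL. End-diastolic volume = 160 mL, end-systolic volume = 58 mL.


SV = EDV - ESV
SV = 160 - 58
SV = 102 mL


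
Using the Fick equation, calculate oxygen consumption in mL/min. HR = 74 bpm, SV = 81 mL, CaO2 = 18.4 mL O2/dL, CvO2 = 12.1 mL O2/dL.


CO = HR*SV = 74*81/1000 = 5.994 L/min
a-v O2 diff = 18.4 - 12.1 = 6.3 mL/dL
VO2 = CO * (CaO2-CvO2) * 10 dL/L
VO2 = 5.994 * 6.3 * 10
VO2 = 377.6 mL/min


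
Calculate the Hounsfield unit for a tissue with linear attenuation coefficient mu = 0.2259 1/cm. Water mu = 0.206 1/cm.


HU = ((mu_tissue - mu_water) / mu_water) * 1000
HU = ((0.2259 - 0.206) / 0.206) * 1000
HU = 96.6


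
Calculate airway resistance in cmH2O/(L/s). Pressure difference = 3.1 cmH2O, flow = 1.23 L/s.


R = dP / flow
R = 3.1 / 1.23
R = 2.52 cmH2O/(L/s)


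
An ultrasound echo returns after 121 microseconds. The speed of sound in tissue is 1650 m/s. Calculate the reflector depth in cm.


depth = c * t / 2
t = 121 us = 1.2100e-04 s
depth = 1650 * 1.2100e-04 / 2
depth = 0.099825 m = 9.9825 cm


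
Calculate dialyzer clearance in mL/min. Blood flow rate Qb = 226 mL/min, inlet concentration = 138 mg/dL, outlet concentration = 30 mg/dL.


K = Qb * (Cb_in - Cb_out) / Cb_in
K = 226 * (138 - 30) / 138
K = 176.9 mL/min


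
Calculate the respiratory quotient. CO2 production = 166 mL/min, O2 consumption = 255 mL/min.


RQ = VCO2 / VO2
RQ = 166 / 255
RQ = 0.651


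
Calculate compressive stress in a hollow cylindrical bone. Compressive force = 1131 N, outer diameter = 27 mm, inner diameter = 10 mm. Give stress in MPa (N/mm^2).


A = pi*(r_o^2 - r_i^2)
r_o = 13.5 mm, r_i = 5 mm
A = 494.015 mm^2
sigma = F/A = 1131 / 494.015
sigma = 2.289 MPa


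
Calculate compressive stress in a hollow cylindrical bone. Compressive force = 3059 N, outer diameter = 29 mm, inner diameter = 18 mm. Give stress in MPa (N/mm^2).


A = pi*(r_o^2 - r_i^2)
r_o = 14.5 mm, r_i = 9 mm
A = 406.051 mm^2
sigma = F/A = 3059 / 406.051
sigma = 7.534 MPa


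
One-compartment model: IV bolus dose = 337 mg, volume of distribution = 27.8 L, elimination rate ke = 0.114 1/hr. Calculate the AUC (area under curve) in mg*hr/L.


C0 = Dose/Vd = 337/27.8 = 12.1223 mg/L
AUC = C0/ke = 12.1223/0.114
AUC = 106.3 mg*hr/L


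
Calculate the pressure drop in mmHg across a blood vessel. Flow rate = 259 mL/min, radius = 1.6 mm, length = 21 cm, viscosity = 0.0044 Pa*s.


dP = 8*mu*L*Q / (pi*r^4)
Q = 259 mL/min = 4.31667e-06 m^3/s
dP = 1549.82 Pa = 1549.82 / 133.322 mmHg = 11.62 mmHg


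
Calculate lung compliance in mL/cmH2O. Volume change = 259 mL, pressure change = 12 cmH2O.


C = dV / dP
C = 259 / 12
C = 21.58 mL/cmH2O


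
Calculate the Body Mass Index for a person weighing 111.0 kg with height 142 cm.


BMI = weight / height^2
height = 142 cm = 1.42 m
BMI = 111.0 / 1.42^2
BMI = 55.05 kg/m^2


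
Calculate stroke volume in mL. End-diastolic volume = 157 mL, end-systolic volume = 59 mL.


SV = EDV - ESV
SV = 157 - 59
SV = 98 mL


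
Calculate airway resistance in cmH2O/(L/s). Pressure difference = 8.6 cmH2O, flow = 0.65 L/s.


R = dP / flow
R = 8.6 / 0.65
R = 13.23 cmH2O/(L/s)


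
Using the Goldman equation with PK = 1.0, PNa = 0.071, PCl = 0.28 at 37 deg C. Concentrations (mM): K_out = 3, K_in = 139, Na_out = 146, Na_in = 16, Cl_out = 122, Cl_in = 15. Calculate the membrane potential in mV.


Vm = (RT/F)*ln((PK*Ko + PNa*Nao + PCl*Cli)/(PK*Ki + PNa*Nai + PCl*Clo))
Numer = 17.566, Denom = 174.296
Vm = -61.33 mV


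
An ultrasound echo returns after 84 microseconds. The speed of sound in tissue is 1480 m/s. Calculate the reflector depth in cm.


depth = c * t / 2
t = 84 us = 8.4000e-05 s
depth = 1480 * 8.4000e-05 / 2
depth = 0.06216 m = 6.216 cm


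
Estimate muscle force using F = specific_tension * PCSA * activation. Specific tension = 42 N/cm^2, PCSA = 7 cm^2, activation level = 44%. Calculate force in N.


F = sigma * PCSA * activation
F = 42 * 7 * 0.44
F = 129.4 N


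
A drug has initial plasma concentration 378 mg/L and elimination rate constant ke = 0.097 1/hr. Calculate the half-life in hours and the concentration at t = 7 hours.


t_half = ln(2) / ke = 0.693147 / 0.097 = 7.146 hr
C(t) = C0 * exp(-ke*t) = 378 * exp(-0.097*7)
C(7) = 191.7 mg/L


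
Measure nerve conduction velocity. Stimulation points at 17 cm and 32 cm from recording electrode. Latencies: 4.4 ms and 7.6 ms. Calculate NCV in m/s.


Distance = (32 - 17) / 100 = 0.15 m
dt = (7.6 - 4.4) / 1000 = 0.0032 s
NCV = dist / dt = 46.88 m/s


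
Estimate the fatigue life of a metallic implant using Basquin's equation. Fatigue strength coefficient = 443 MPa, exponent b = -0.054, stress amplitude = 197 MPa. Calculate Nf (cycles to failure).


sigma_a = sigma_f' * (2Nf)^b
2Nf = (sigma_a/sigma_f')^(1/b)
2Nf = (197/443)^(1/-0.054)
2Nf = 3291251.8
Nf = 1.6456e+06


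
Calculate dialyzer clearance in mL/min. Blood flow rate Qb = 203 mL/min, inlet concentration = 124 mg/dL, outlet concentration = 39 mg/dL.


K = Qb * (Cb_in - Cb_out) / Cb_in
K = 203 * (124 - 39) / 124
K = 139.2 mL/min


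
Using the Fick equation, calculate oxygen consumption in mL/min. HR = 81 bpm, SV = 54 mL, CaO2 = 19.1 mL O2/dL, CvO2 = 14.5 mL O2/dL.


CO = HR*SV = 81*54/1000 = 4.374 L/min
a-v O2 diff = 19.1 - 14.5 = 4.6 mL/dL
VO2 = CO * (CaO2-CvO2) * 10 dL/L
VO2 = 4.374 * 4.6 * 10
VO2 = 201.2 mL/min


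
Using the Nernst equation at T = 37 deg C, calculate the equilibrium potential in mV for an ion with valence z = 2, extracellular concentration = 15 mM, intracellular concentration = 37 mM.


E = (RT/(zF)) * ln(C_out/C_in)
T = 37 + 273.15 = 310.15 K
E = (8.314 * 310.15 / (2 * 96485)) * ln(15/37)
E = -12.06 mV


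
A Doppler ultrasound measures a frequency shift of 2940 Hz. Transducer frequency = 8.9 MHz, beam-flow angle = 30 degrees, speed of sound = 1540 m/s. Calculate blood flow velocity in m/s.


v = fd * c / (2 * f0 * cos(theta))
v = 2940 * 1540 / (2 * 8.9000e+06 * cos(30))
v = 0.2937 m/s


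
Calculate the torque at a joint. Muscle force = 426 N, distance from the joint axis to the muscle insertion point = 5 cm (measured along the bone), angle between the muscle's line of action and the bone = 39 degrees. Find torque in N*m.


Torque = F * d * sin(theta)   (moment arm = d*sin(theta))
d = 5 cm = 0.05 m
Torque = 426 * 0.05 * sin(39)
Torque = 13.4 N*m


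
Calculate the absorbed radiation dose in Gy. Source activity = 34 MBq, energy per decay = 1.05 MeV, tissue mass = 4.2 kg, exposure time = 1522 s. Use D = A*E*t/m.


A = 34 MBq = 3.4000e+07 Bq
E = 1.05 MeV = 1.6821e-13 J
D = A*E*t/m = 3.4000e+07*1.6821e-13*1522/4.2
D = 0.002073 Gy


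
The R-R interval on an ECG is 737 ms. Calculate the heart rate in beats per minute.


HR = 60 / RR_interval(s)
RR = 737 ms = 0.737 s
HR = 60 / 0.737 = 81.41 bpm


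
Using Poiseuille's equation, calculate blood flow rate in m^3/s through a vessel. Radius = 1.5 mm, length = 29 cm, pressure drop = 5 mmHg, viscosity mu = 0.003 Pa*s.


Q = pi*r^4*dP / (8*mu*L)
r = 0.0015 m, L = 0.29 m
dP = 5 mmHg = 666.61 Pa
Q = 1.5233e-06 m^3/s


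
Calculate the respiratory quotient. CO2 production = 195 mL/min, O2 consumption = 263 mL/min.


RQ = VCO2 / VO2
RQ = 195 / 263
RQ = 0.7414


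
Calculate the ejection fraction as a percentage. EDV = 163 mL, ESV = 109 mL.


SV = EDV - ESV = 163 - 109 = 54 mL
EF = SV/EDV * 100 = 54/163 * 100
EF = 33.13%


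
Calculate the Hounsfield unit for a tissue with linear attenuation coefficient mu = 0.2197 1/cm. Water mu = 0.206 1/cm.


HU = ((mu_tissue - mu_water) / mu_water) * 1000
HU = ((0.2197 - 0.206) / 0.206) * 1000
HU = 66.5


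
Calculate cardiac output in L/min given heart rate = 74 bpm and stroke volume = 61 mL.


CO = HR * SV
CO = 74 * 61 / 1000
CO = 4.514 L/min


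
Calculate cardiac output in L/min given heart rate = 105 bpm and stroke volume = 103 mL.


CO = HR * SV
CO = 105 * 103 / 1000
CO = 10.81 L/min


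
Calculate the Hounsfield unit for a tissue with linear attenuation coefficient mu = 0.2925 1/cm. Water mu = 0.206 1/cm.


HU = ((mu_tissue - mu_water) / mu_water) * 1000
HU = ((0.2925 - 0.206) / 0.206) * 1000
HU = 419.9


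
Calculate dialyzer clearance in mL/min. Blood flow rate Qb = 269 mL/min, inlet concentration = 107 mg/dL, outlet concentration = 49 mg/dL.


K = Qb * (Cb_in - Cb_out) / Cb_in
K = 269 * (107 - 49) / 107
K = 145.8 mL/min


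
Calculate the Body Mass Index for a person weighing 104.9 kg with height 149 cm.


BMI = weight / height^2
height = 149 cm = 1.49 m
BMI = 104.9 / 1.49^2
BMI = 47.25 kg/m^2


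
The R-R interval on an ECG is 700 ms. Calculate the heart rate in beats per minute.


HR = 60 / RR_interval(s)
RR = 700 ms = 0.7 s
HR = 60 / 0.7 = 85.71 bpm


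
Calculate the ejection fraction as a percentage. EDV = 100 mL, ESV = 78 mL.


SV = EDV - ESV = 100 - 78 = 22 mL
EF = SV/EDV * 100 = 22/100 * 100
EF = 22%


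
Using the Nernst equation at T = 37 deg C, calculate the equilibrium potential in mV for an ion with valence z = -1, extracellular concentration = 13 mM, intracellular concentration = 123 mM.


E = (RT/(zF)) * ln(C_out/C_in)
T = 37 + 273.15 = 310.15 K
E = (8.314 * 310.15 / (-1 * 96485)) * ln(13/123)
E = 60.06 mV


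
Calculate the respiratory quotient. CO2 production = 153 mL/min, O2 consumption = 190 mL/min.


RQ = VCO2 / VO2
RQ = 153 / 190
RQ = 0.8053


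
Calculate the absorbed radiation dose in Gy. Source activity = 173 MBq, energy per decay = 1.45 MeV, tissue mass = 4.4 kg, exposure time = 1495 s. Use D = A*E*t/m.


A = 173 MBq = 1.7300e+08 Bq
E = 1.45 MeV = 2.3229e-13 J
D = A*E*t/m = 1.7300e+08*2.3229e-13*1495/4.4
D = 0.01365 Gy


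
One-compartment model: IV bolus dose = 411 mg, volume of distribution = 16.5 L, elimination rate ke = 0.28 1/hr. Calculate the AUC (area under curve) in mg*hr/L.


C0 = Dose/Vd = 411/16.5 = 24.9091 mg/L
AUC = C0/ke = 24.9091/0.28
AUC = 88.96 mg*hr/L


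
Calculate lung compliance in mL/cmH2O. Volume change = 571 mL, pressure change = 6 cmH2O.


C = dV / dP
C = 571 / 6
C = 95.17 mL/cmH2O


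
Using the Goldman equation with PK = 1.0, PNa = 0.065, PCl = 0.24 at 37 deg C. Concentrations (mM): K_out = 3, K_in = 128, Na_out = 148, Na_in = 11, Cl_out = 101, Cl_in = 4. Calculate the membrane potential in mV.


Vm = (RT/F)*ln((PK*Ko + PNa*Nao + PCl*Cli)/(PK*Ki + PNa*Nai + PCl*Clo))
Numer = 13.58, Denom = 152.955
Vm = -64.72 mV


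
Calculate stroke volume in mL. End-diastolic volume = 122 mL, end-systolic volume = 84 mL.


SV = EDV - ESV
SV = 122 - 84
SV = 38 mL


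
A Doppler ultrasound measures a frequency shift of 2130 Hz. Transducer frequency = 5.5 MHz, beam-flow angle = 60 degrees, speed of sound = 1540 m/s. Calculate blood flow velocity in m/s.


v = fd * c / (2 * f0 * cos(theta))
v = 2130 * 1540 / (2 * 5.5000e+06 * cos(60))
v = 0.5964 m/s


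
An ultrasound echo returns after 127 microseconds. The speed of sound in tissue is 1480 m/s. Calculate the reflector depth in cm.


depth = c * t / 2
t = 127 us = 1.2700e-04 s
depth = 1480 * 1.2700e-04 / 2
depth = 0.09398 m = 9.398 cm


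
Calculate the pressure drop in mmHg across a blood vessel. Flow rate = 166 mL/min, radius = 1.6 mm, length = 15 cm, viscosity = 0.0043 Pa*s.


dP = 8*mu*L*Q / (pi*r^4)
Q = 166 mL/min = 2.76667e-06 m^3/s
dP = 693.389 Pa = 693.389 / 133.322 mmHg = 5.201 mmHg


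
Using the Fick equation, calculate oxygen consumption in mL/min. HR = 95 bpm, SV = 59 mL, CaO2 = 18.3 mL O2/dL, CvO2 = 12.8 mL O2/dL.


CO = HR*SV = 95*59/1000 = 5.605 L/min
a-v O2 diff = 18.3 - 12.8 = 5.5 mL/dL
VO2 = CO * (CaO2-CvO2) * 10 dL/L
VO2 = 5.605 * 5.5 * 10
VO2 = 308.3 mL/min


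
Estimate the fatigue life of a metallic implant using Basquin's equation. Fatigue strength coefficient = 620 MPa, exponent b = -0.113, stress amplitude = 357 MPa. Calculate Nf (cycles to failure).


sigma_a = sigma_f' * (2Nf)^b
2Nf = (sigma_a/sigma_f')^(1/b)
2Nf = (357/620)^(1/-0.113)
2Nf = 132.26553
Nf = 66.13


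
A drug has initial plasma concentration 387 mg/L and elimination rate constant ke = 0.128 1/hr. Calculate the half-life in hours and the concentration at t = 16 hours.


t_half = ln(2) / ke = 0.693147 / 0.128 = 5.415 hr
C(t) = C0 * exp(-ke*t) = 387 * exp(-0.128*16)
C(16) = 49.92 mg/L


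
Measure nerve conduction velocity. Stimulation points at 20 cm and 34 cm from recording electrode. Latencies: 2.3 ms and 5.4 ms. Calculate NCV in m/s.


Distance = (34 - 20) / 100 = 0.14 m
dt = (5.4 - 2.3) / 1000 = 0.0031 s
NCV = dist / dt = 45.16 m/s


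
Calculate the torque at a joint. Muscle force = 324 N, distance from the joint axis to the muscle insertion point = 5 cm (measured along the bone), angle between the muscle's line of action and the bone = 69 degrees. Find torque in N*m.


Torque = F * d * sin(theta)   (moment arm = d*sin(theta))
d = 5 cm = 0.05 m
Torque = 324 * 0.05 * sin(69)
Torque = 15.12 N*m


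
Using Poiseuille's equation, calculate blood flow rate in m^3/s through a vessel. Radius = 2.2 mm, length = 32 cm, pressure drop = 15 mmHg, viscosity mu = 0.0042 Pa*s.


Q = pi*r^4*dP / (8*mu*L)
r = 0.0022 m, L = 0.32 m
dP = 15 mmHg = 1999.83 Pa
Q = 1.3688e-05 m^3/s


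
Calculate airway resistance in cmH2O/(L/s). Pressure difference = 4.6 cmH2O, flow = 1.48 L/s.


R = dP / flow
R = 4.6 / 1.48
R = 3.108 cmH2O/(L/s)


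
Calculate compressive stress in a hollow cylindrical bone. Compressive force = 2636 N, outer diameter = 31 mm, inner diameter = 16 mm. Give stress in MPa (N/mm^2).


A = pi*(r_o^2 - r_i^2)
r_o = 15.5 mm, r_i = 8 mm
A = 553.706 mm^2
sigma = F/A = 2636 / 553.706
sigma = 4.761 MPa


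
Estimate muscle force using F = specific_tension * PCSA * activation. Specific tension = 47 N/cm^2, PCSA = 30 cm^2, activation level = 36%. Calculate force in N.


F = sigma * PCSA * activation
F = 47 * 30 * 0.36
F = 507.6 N


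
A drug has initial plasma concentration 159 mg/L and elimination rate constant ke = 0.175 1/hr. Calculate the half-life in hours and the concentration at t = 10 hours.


t_half = ln(2) / ke = 0.693147 / 0.175 = 3.961 hr
C(t) = C0 * exp(-ke*t) = 159 * exp(-0.175*10)
C(10) = 27.63 mg/L


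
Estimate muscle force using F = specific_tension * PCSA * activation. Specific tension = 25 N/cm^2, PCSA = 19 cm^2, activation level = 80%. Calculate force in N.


F = sigma * PCSA * activation
F = 25 * 19 * 0.8
F = 380 N


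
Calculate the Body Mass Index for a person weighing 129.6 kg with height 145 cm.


BMI = weight / height^2
height = 145 cm = 1.45 m
BMI = 129.6 / 1.45^2
BMI = 61.64 kg/m^2


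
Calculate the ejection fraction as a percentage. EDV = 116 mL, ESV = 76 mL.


SV = EDV - ESV = 116 - 76 = 40 mL
EF = SV/EDV * 100 = 40/116 * 100
EF = 34.48%


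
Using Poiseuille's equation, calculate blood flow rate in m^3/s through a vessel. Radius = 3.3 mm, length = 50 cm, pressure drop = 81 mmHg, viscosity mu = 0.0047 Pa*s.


Q = pi*r^4*dP / (8*mu*L)
r = 0.0033 m, L = 0.5 m
dP = 81 mmHg = 10799.082 Pa
Q = 2.1401e-04 m^3/s
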